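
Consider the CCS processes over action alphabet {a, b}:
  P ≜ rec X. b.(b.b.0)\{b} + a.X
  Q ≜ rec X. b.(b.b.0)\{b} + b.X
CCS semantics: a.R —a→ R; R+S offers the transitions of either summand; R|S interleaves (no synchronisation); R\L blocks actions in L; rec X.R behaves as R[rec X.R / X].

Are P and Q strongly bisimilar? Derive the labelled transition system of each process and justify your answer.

P ≁ Q

Reachable graph of P (2 states):
  s0 = rec X. b.(b.b.0)\{b} + a.X has moves —a→ s0, —b→ s1
  s1 = (b.b.0)\{b} has moves ∅
Reachable graph of Q (2 states):
  t0 = rec X. b.(b.b.0)\{b} + b.X has moves —b→ t0, —b→ t1
  t1 = (b.b.0)\{b} has moves ∅
Coarsest stable partition (strong bisimilarity classes):
  B0 = {s0}
  B1 = {s1, t1}
  B2 = {t0}
s0 ∈ B0, t0 ∈ B2 → different blocks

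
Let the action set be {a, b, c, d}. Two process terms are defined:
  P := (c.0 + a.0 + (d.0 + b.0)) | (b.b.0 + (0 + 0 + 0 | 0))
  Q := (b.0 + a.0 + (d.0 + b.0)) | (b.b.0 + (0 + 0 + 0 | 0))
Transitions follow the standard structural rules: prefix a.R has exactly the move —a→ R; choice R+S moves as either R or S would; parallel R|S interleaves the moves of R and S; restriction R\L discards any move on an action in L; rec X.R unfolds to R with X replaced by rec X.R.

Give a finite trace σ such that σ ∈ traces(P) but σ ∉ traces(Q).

c

P's transition system — 6 states:
  p0 = (c.0 + a.0 + (d.0 + b.0)) | (b.b.0 + (0 + 0 + 0 | 0)) has moves --a--▸ p1, --b--▸ p1, --b--▸ p2, --c--▸ p1, --d--▸ p1
  p1 = 0 | (b.b.0 + (0 + 0 + 0 | 0)) has moves --b--▸ p3
  p2 = (c.0 + a.0 + (d.0 + b.0)) | b.0 has moves --a--▸ p3, --b--▸ p3, --b--▸ p4, --c--▸ p3, --d--▸ p3
  p3 = 0 | b.0 has moves --b--▸ p5
  p4 = (c.0 + a.0 + (d.0 + b.0)) | 0 has moves --a--▸ p5, --b--▸ p5, --c--▸ p5, --d--▸ p5
  p5 = 0 | 0 has moves (no moves)
Q's transition system — 6 states:
  q0 = (b.0 + a.0 + (d.0 + b.0)) | (b.b.0 + (0 + 0 + 0 | 0)) has moves --a--▸ q1, --b--▸ q1, --b--▸ q2, --d--▸ q1
  q1 = 0 | (b.b.0 + (0 + 0 + 0 | 0)) has moves --b--▸ q3
  q2 = (b.0 + a.0 + (d.0 + b.0)) | b.0 has moves --a--▸ q3, --b--▸ q3, --b--▸ q4, --d--▸ q3
  q3 = 0 | b.0 has moves --b--▸ q5
  q4 = (b.0 + a.0 + (d.0 + b.0)) | 0 has moves --a--▸ q5, --b--▸ q5, --d--▸ q5
  q5 = 0 | 0 has moves (no moves)
Executing c from P (initial set {p0}):
  step 1 (c): {p1}
  — P admits the full trace.
Executing c from Q (initial set {q0}):
  step 1 (c): ∅ (Q stuck)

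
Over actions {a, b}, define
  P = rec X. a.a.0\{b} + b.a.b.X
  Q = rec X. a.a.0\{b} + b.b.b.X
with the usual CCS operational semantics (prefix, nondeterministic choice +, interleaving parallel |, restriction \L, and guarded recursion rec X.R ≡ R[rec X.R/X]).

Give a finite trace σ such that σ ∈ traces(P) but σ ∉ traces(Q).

LTS(P): 5 reachable states
  s0 = rec X. a.a.0\{b} + b.a.b.X has moves ··a··> s1, ··b··> s2
  s1 = a.0\{b} has moves ··a··> s3
  s2 = a.b.(rec X. a.a.0\{b} + b.a.b.X) has moves ··a··> s4
  s3 = 0\{b} has moves ·
  s4 = b.(rec X. a.a.0\{b} + b.a.b.X) has moves ··b··> s0
LTS(Q): 5 reachable states
  t0 = rec X. a.a.0\{b} + b.b.b.X has moves ··a··> t1, ··b··> t2
  t1 = a.0\{b} has moves ··a··> t3
  t2 = b.b.(rec X. a.a.0\{b} + b.b.b.X) has moves ··b··> t4
  t3 = 0\{b} has moves ·
  t4 = b.(rec X. a.a.0\{b} + b.b.b.X) has moves ··b··> t0
Executing ba from P (initial set {s0}):
  step 1 (b): {s2}
  step 2 (a): {s4}
  — P admits the full trace.
Executing ba from Q (initial set {t0}):
  step 1 (b): {t2}
  step 2 (a): no successor for Q

ba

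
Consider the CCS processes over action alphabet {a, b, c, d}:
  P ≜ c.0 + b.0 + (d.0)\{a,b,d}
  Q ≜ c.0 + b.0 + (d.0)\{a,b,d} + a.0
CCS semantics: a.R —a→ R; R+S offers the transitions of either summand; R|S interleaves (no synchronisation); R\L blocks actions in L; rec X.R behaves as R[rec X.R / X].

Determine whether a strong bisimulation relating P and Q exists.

not bisimilar

Reachable graph of P (2 states):
  p0 = c.0 + b.0 + (d.0)\{a,b,d} :: ··b··> p1, ··c··> p1
  p1 = 0 :: (no moves)
Reachable graph of Q (2 states):
  q0 = c.0 + b.0 + (d.0)\{a,b,d} + a.0 :: ··a··> q1, ··b··> q1, ··c··> q1
  q1 = 0 :: (no moves)
Partition-refinement fixed point:
  B0 = {p0}
  B1 = {p1, q1}
  B2 = {q0}
p0 ∈ B0, q0 ∈ B2 → different blocks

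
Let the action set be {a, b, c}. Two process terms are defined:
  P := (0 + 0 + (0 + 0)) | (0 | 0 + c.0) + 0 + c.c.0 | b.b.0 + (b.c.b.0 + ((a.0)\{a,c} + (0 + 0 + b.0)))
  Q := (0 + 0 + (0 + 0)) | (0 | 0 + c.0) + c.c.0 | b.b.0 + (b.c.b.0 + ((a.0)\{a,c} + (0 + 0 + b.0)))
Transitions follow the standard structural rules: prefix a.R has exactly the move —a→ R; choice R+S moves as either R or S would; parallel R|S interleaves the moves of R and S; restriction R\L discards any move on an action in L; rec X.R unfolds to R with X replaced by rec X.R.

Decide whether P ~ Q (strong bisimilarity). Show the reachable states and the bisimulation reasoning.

P's transition system — 13 states:
  s0 = (0 + 0 + (0 + 0)) | (0 | 0 + c.0) + 0 + c.c.0 | b.b.0 + (b.c.b.0 + ((a.0)\{a,c} + (0 + 0 + b.0))) | ··b··> s1, ··b··> s2, ··b··> s3, ··c··> s4, ··c··> s5
  s1 = 0 | stopped
  s2 = c.b.0 | ··c··> s6
  s3 = c.c.0 | b.0 | ··b··> s7, ··c··> s8
  s4 = (0 + 0 + (0 + 0)) | 0 | stopped
  s5 = c.0 | b.b.0 | ··b··> s8, ··c··> s9
  s6 = b.0 | ··b··> s1
  s7 = c.c.0 | 0 | ··c··> s10
  s8 = c.0 | b.0 | ··b··> s10, ··c··> s11
  s9 = 0 | b.b.0 | ··b··> s11
  s10 = c.0 | 0 | ··c··> s12
  s11 = 0 | b.0 | ··b··> s12
  s12 = 0 | 0 | stopped
Q's transition system — 13 states:
  t0 = (0 + 0 + (0 + 0)) | (0 | 0 + c.0) + c.c.0 | b.b.0 + (b.c.b.0 + ((a.0)\{a,c} + (0 + 0 + b.0))) | ··b··> t1, ··b··> t2, ··b··> t3, ··c··> t4, ··c··> t5
  t1 = 0 | stopped
  t2 = c.b.0 | ··c··> t6
  t3 = c.c.0 | b.0 | ··b··> t7, ··c··> t8
  t4 = (0 + 0 + (0 + 0)) | 0 | stopped
  t5 = c.0 | b.b.0 | ··b··> t8, ··c··> t9
  t6 = b.0 | ··b··> t1
  t7 = c.c.0 | 0 | ··c··> t10
  t8 = c.0 | b.0 | ··b··> t10, ··c··> t11
  t9 = 0 | b.b.0 | ··b··> t11
  t10 = c.0 | 0 | ··c··> t12
  t11 = 0 | b.0 | ··b··> t12
  t12 = 0 | 0 | stopped
Partition-refinement fixed point:
  B0 = {s0, t0}
  B1 = {s1, s12, s4, t1, t12, t4}
  B2 = {s5, t5}
  B3 = {s9, t9}
  B4 = {s11, s6, t11, t6}
  B5 = {s8, t8}
  B6 = {s10, t10}
  B7 = {s3, t3}
  B8 = {s7, t7}
  B9 = {s2, t2}
s0 ∈ B0, t0 ∈ B0 → same block

YES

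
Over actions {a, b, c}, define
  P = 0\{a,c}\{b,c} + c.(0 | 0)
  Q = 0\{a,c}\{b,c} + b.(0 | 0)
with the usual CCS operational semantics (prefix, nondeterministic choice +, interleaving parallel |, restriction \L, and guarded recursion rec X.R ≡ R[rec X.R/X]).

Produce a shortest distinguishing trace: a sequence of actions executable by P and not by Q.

c

Reachable graph of P (2 states):
  s0 = 0\{a,c}\{b,c} + c.(0 | 0) :: —c→ s1
  s1 = 0 | 0 :: ·
Reachable graph of Q (2 states):
  t0 = 0\{a,c}\{b,c} + b.(0 | 0) :: —b→ t1
  t1 = 0 | 0 :: ·
Run σ = ⟨c⟩ on P: start {s0}
  [1] c ⇒ {s1}
  P completes σ.
Run σ = ⟨c⟩ on Q: start {t0}
  [1] c ⇒ ∅  — Q cannot continue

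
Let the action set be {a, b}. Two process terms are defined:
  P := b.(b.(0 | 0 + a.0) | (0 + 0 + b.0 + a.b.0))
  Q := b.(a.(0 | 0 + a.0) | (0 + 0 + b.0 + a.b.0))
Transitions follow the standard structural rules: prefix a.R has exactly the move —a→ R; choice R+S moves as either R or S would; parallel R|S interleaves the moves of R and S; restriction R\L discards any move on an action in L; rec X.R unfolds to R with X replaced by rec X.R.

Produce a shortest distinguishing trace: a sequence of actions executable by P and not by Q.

P's transition system — 10 states:
  u0 = b.(b.(0 | 0 + a.0) | (0 + 0 + b.0 + a.b.0)) :: --b--▸ u1
  u1 = b.(0 | 0 + a.0) | (0 + 0 + b.0 + a.b.0) :: --a--▸ u2, --b--▸ u3, --b--▸ u4
  u2 = b.(0 | 0 + a.0) | b.0 :: --b--▸ u4, --b--▸ u5
  u3 = (0 | 0 + a.0) | (0 + 0 + b.0 + a.b.0) :: --a--▸ u5, --a--▸ u6, --b--▸ u7
  u4 = b.(0 | 0 + a.0) | 0 :: --b--▸ u7
  u5 = (0 | 0 + a.0) | b.0 :: --a--▸ u8, --b--▸ u7
  u6 = 0 | (0 + 0 + b.0 + a.b.0) :: --a--▸ u8, --b--▸ u9
  u7 = (0 | 0 + a.0) | 0 :: --a--▸ u9
  u8 = 0 | b.0 :: --b--▸ u9
  u9 = 0 | 0 :: stopped
Q's transition system — 10 states:
  v0 = b.(a.(0 | 0 + a.0) | (0 + 0 + b.0 + a.b.0)) :: --b--▸ v1
  v1 = a.(0 | 0 + a.0) | (0 + 0 + b.0 + a.b.0) :: --a--▸ v2, --a--▸ v3, --b--▸ v4
  v2 = (0 | 0 + a.0) | (0 + 0 + b.0 + a.b.0) :: --a--▸ v5, --a--▸ v6, --b--▸ v7
  v3 = a.(0 | 0 + a.0) | b.0 :: --a--▸ v5, --b--▸ v4
  v4 = a.(0 | 0 + a.0) | 0 :: --a--▸ v7
  v5 = (0 | 0 + a.0) | b.0 :: --a--▸ v8, --b--▸ v7
  v6 = 0 | (0 + 0 + b.0 + a.b.0) :: --a--▸ v8, --b--▸ v9
  v7 = (0 | 0 + a.0) | 0 :: --a--▸ v9
  v8 = 0 | b.0 :: --b--▸ v9
  v9 = 0 | 0 :: stopped
Executing bbb from P (initial set {u0}):
  [1] b ⇒ {u1}
  [2] b ⇒ {u3, u4}
  [3] b ⇒ {u7}
  — P admits the full trace.
Executing bbb from Q (initial set {v0}):
  [1] b ⇒ {v1}
  [2] b ⇒ {v4}
  [3] b ⇒ ∅ (Q stuck)

bbb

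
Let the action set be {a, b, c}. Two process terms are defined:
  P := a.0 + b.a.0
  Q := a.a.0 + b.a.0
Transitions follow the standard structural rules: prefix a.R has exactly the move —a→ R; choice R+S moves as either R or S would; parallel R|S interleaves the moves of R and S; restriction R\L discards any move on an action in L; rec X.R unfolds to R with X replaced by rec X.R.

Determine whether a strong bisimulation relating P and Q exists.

P's transition system — 3 states:
  u0 = a.0 + b.a.0 :: ··a··> u1, ··b··> u2
  u1 = 0 :: stopped
  u2 = a.0 :: ··a··> u1
Q's transition system — 3 states:
  v0 = a.a.0 + b.a.0 :: ··a··> v1, ··b··> v1
  v1 = a.0 :: ··a··> v2
  v2 = 0 :: stopped
Partition-refinement fixed point:
  B0 = {u0}
  B1 = {u1, v2}
  B2 = {u2, v1}
  B3 = {v0}
u0 ∈ B0, v0 ∈ B3 → different blocks

not bisimilar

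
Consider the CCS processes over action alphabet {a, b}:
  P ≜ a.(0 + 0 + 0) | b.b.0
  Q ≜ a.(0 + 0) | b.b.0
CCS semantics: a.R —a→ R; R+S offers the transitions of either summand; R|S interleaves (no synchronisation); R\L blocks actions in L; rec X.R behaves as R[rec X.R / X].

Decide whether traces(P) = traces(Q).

Reachable graph of P (6 states):
  u0 = a.(0 + 0 + 0) | b.b.0 has moves -a-> u1, -b-> u2
  u1 = (0 + 0 + 0) | b.b.0 has moves -b-> u3
  u2 = a.(0 + 0 + 0) | b.0 has moves -a-> u3, -b-> u4
  u3 = (0 + 0 + 0) | b.0 has moves -b-> u5
  u4 = a.(0 + 0 + 0) | 0 has moves -a-> u5
  u5 = (0 + 0 + 0) | 0 has moves ·
Reachable graph of Q (6 states):
  v0 = a.(0 + 0) | b.b.0 has moves -a-> v1, -b-> v2
  v1 = (0 + 0) | b.b.0 has moves -b-> v3
  v2 = a.(0 + 0) | b.0 has moves -a-> v3, -b-> v4
  v3 = (0 + 0) | b.0 has moves -b-> v5
  v4 = a.(0 + 0) | 0 has moves -a-> v5
  v5 = (0 + 0) | 0 has moves ·
Bisimilarity quotient blocks:
  B0 = {u0, v0}
  B1 = {u1, v1}
  B2 = {u3, v3}
  B3 = {u5, v5}
  B4 = {u2, v2}
  B5 = {u4, v4}
u0 ∈ B0, v0 ∈ B0 → same block
Bisimilar ⇒ trace-equivalent.

YES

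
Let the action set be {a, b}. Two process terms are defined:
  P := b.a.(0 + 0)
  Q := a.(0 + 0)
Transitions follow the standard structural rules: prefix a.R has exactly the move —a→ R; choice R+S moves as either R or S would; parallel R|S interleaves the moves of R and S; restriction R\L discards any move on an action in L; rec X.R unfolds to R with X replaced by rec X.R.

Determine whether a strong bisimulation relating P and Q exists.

Reachable graph of P (3 states):
  m0 = b.a.(0 + 0) ⊢ -b-> m1
  m1 = a.(0 + 0) ⊢ -a-> m2
  m2 = 0 + 0 ⊢ stopped
Reachable graph of Q (2 states):
  n0 = a.(0 + 0) ⊢ -a-> n1
  n1 = 0 + 0 ⊢ stopped
Partition-refinement fixed point:
  B0 = {m0}
  B1 = {m1, n0}
  B2 = {m2, n1}
m0 ∈ B0, n0 ∈ B1 → different blocks

NO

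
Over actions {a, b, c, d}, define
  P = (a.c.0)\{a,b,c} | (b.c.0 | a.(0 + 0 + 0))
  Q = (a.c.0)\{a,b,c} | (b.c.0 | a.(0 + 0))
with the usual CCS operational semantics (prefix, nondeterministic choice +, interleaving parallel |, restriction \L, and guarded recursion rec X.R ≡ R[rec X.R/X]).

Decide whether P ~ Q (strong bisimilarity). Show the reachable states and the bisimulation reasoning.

P ~ Q

LTS(P): 6 reachable states
  p0 = (a.c.0)\{a,b,c} | (b.c.0 | a.(0 + 0 + 0)) | -a-> p1, -b-> p2
  p1 = (a.c.0)\{a,b,c} | (b.c.0 | (0 + 0 + 0)) | -b-> p3
  p2 = (a.c.0)\{a,b,c} | (c.0 | a.(0 + 0 + 0)) | -a-> p3, -c-> p4
  p3 = (a.c.0)\{a,b,c} | (c.0 | (0 + 0 + 0)) | -c-> p5
  p4 = (a.c.0)\{a,b,c} | (0 | a.(0 + 0 + 0)) | -a-> p5
  p5 = (a.c.0)\{a,b,c} | (0 | (0 + 0 + 0)) | ·
LTS(Q): 6 reachable states
  q0 = (a.c.0)\{a,b,c} | (b.c.0 | a.(0 + 0)) | -a-> q1, -b-> q2
  q1 = (a.c.0)\{a,b,c} | (b.c.0 | (0 + 0)) | -b-> q3
  q2 = (a.c.0)\{a,b,c} | (c.0 | a.(0 + 0)) | -a-> q3, -c-> q4
  q3 = (a.c.0)\{a,b,c} | (c.0 | (0 + 0)) | -c-> q5
  q4 = (a.c.0)\{a,b,c} | (0 | a.(0 + 0)) | -a-> q5
  q5 = (a.c.0)\{a,b,c} | (0 | (0 + 0)) | ·
Bisimilarity quotient blocks:
  B0 = {p0, q0}
  B1 = {p1, q1}
  B2 = {p3, q3}
  B3 = {p5, q5}
  B4 = {p2, q2}
  B5 = {p4, q4}
p0 ∈ B0, q0 ∈ B0 → same block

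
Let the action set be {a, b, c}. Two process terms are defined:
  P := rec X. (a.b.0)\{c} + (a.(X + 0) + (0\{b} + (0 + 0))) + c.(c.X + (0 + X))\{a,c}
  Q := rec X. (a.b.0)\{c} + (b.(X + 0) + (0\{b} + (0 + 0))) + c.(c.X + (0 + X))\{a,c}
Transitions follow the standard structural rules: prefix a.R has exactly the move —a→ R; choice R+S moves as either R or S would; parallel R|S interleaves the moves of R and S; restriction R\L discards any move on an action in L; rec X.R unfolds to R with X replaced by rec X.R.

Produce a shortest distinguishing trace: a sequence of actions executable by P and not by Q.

P's transition system — 5 states:
  m0 = rec X. (a.b.0)\{c} + (a.(X + 0) + (0\{b} + (0 + 0))) + c.(c.X + (0 + X))\{a,c} has moves --a--▸ m1, --a--▸ m2, --c--▸ m3
  m1 = (b.0)\{c} has moves --b--▸ m4
  m2 = (rec X. (a.b.0)\{c} + (a.(X + 0) + (0\{b} + (0 + 0))) + c.(c.X + (0 + X))\{a,c}) + 0 has moves --a--▸ m1, --a--▸ m2, --c--▸ m3
  m3 = (c.(rec X. (a.b.0)\{c} + (a.(X + 0) + (0\{b} + (0 + 0))) + c.(c.X + (0 + X))\{a,c}) + (0 + (rec X. (a.b.0)\{c} + (a.(X + 0) + (0\{b} + (0 + 0))) + c.(c.X + (0 + X))\{a,c})))\{a,c} has moves deadlocked
  m4 = 0\{c} has moves deadlocked
Q's transition system — 6 states:
  n0 = rec X. (a.b.0)\{c} + (b.(X + 0) + (0\{b} + (0 + 0))) + c.(c.X + (0 + X))\{a,c} has moves --a--▸ n1, --b--▸ n2, --c--▸ n3
  n1 = (b.0)\{c} has moves --b--▸ n4
  n2 = (rec X. (a.b.0)\{c} + (b.(X + 0) + (0\{b} + (0 + 0))) + c.(c.X + (0 + X))\{a,c}) + 0 has moves --a--▸ n1, --b--▸ n2, --c--▸ n3
  n3 = (c.(rec X. (a.b.0)\{c} + (b.(X + 0) + (0\{b} + (0 + 0))) + c.(c.X + (0 + X))\{a,c}) + (0 + (rec X. (a.b.0)\{c} + (b.(X + 0) + (0\{b} + (0 + 0))) + c.(c.X + (0 + X))\{a,c})))\{a,c} has moves --b--▸ n5
  n4 = 0\{c} has moves deadlocked
  n5 = ((rec X. (a.b.0)\{c} + (b.(X + 0) + (0\{b} + (0 + 0))) + c.(c.X + (0 + X))\{a,c}) + 0)\{a,c} has moves --b--▸ n5
Trace ⟨aa⟩ through P, begin at {m0}:
  after a @ step 1: {m1, m2}
  after a @ step 2: {m1, m2}
  P completes σ.
Trace ⟨aa⟩ through Q, begin at {n0}:
  after a @ step 1: {n1}
  after a @ step 2: ∅  — Q cannot continue

aa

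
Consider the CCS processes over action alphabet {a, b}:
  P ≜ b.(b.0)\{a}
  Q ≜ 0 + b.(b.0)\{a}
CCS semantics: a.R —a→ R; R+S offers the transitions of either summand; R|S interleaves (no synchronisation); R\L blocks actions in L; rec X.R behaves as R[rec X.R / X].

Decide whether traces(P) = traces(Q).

LTS(P): 3 reachable states
  p0 = b.(b.0)\{a} has moves ··b··> p1
  p1 = (b.0)\{a} has moves ··b··> p2
  p2 = 0\{a} has moves ∅
LTS(Q): 3 reachable states
  q0 = 0 + b.(b.0)\{a} has moves ··b··> q1
  q1 = (b.0)\{a} has moves ··b··> q2
  q2 = 0\{a} has moves ∅
Coarsest stable partition (strong bisimilarity classes):
  B0 = {p0, q0}
  B1 = {p1, q1}
  B2 = {p2, q2}
p0 ∈ B0, q0 ∈ B0 → same block
Bisimilar ⇒ trace-equivalent.

trace-equivalent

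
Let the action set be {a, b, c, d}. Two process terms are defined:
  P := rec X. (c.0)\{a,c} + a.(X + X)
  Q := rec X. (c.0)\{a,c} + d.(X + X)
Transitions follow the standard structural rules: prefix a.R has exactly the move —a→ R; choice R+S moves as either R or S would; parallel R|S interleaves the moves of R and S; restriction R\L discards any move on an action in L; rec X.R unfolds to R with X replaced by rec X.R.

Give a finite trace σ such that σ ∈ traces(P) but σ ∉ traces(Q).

a

P's transition system — 2 states:
  p0 = rec X. (c.0)\{a,c} + a.(X + X) :: -a-> p1
  p1 = (rec X. (c.0)\{a,c} + a.(X + X)) + (rec X. (c.0)\{a,c} + a.(X + X)) :: -a-> p1
Q's transition system — 2 states:
  q0 = rec X. (c.0)\{a,c} + d.(X + X) :: -d-> q1
  q1 = (rec X. (c.0)\{a,c} + d.(X + X)) + (rec X. (c.0)\{a,c} + d.(X + X)) :: -d-> q1
Run σ = ⟨a⟩ on P: start {p0}
  step 1 (a): {p1}
  ✓ P
Run σ = ⟨a⟩ on Q: start {q0}
  step 1 (a): ∅  — Q cannot continue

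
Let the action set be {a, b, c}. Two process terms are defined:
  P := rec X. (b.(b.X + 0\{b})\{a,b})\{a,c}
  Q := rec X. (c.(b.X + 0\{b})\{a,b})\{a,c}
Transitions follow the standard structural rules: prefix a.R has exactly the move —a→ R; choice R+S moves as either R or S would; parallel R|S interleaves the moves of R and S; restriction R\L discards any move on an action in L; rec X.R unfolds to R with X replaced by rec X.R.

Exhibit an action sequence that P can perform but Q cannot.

Reachable graph of P (2 states):
  p0 = rec X. (b.(b.X + 0\{b})\{a,b})\{a,c} :: -b-> p1
  p1 = (b.(rec X. (b.(b.X + 0\{b})\{a,b})\{a,c}) + 0\{b})\{a,b}\{a,c} :: (no moves)
Reachable graph of Q (1 states):
  q0 = rec X. (c.(b.X + 0\{b})\{a,b})\{a,c} :: (no moves)
Executing b from P (initial set {p0}):
  after b @ step 1: {p1}
  ✓ P
Executing b from Q (initial set {q0}):
  after b @ step 1: no successor for Q

b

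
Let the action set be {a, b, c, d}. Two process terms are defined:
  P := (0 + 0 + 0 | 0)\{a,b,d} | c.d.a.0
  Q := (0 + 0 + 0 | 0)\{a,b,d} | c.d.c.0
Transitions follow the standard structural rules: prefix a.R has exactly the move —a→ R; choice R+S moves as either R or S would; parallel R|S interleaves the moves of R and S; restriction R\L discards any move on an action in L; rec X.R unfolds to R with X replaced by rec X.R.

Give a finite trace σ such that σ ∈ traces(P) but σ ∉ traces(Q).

cda

LTS(P): 4 reachable states
  p0 = (0 + 0 + 0 | 0)\{a,b,d} | c.d.a.0 has moves —c→ p1
  p1 = (0 + 0 + 0 | 0)\{a,b,d} | d.a.0 has moves —d→ p2
  p2 = (0 + 0 + 0 | 0)\{a,b,d} | a.0 has moves —a→ p3
  p3 = (0 + 0 + 0 | 0)\{a,b,d} | 0 has moves (no moves)
LTS(Q): 4 reachable states
  q0 = (0 + 0 + 0 | 0)\{a,b,d} | c.d.c.0 has moves —c→ q1
  q1 = (0 + 0 + 0 | 0)\{a,b,d} | d.c.0 has moves —d→ q2
  q2 = (0 + 0 + 0 | 0)\{a,b,d} | c.0 has moves —c→ q3
  q3 = (0 + 0 + 0 | 0)\{a,b,d} | 0 has moves (no moves)
Run σ = ⟨cda⟩ on P: start {p0}
  step 1 (c): {p1}
  step 2 (d): {p2}
  step 3 (a): {p3}
  — P admits the full trace.
Run σ = ⟨cda⟩ on Q: start {q0}
  step 1 (c): {q1}
  step 2 (d): {q2}
  step 3 (a): ∅ (Q stuck)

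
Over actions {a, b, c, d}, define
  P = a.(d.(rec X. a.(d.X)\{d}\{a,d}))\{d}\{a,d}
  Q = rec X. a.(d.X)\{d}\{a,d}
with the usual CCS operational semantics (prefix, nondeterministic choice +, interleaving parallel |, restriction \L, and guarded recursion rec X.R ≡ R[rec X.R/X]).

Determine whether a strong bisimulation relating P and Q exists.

LTS(P): 2 reachable states
  u0 = a.(d.(rec X. a.(d.X)\{d}\{a,d}))\{d}\{a,d} ⊢ --a--▸ u1
  u1 = (d.(rec X. a.(d.X)\{d}\{a,d}))\{d}\{a,d} ⊢ ·
LTS(Q): 2 reachable states
  v0 = rec X. a.(d.X)\{d}\{a,d} ⊢ --a--▸ v1
  v1 = (d.(rec X. a.(d.X)\{d}\{a,d}))\{d}\{a,d} ⊢ ·
Bisimilarity quotient blocks:
  B0 = {u0, v0}
  B1 = {u1, v1}
u0 ∈ B0, v0 ∈ B0 → same block

bisimilar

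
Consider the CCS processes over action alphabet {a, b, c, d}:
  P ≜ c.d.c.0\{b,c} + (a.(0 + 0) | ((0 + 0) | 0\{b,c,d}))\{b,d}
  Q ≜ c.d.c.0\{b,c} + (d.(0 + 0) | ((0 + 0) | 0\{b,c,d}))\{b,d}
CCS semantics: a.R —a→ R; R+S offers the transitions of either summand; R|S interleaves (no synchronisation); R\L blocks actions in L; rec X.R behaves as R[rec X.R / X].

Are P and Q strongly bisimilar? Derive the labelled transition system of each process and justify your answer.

LTS(P): 5 reachable states
  p0 = c.d.c.0\{b,c} + (a.(0 + 0) | ((0 + 0) | 0\{b,c,d}))\{b,d} has moves =a=> p1, =c=> p2
  p1 = ((0 + 0) | ((0 + 0) | 0\{b,c,d}))\{b,d} has moves (no moves)
  p2 = d.c.0\{b,c} has moves =d=> p3
  p3 = c.0\{b,c} has moves =c=> p4
  p4 = 0\{b,c} has moves (no moves)
LTS(Q): 4 reachable states
  q0 = c.d.c.0\{b,c} + (d.(0 + 0) | ((0 + 0) | 0\{b,c,d}))\{b,d} has moves =c=> q1
  q1 = d.c.0\{b,c} has moves =d=> q2
  q2 = c.0\{b,c} has moves =c=> q3
  q3 = 0\{b,c} has moves (no moves)
Coarsest stable partition (strong bisimilarity classes):
  B0 = {p0}
  B1 = {p1, p4, q3}
  B2 = {p2, q1}
  B3 = {p3, q2}
  B4 = {q0}
p0 ∈ B0, q0 ∈ B4 → different blocks

NO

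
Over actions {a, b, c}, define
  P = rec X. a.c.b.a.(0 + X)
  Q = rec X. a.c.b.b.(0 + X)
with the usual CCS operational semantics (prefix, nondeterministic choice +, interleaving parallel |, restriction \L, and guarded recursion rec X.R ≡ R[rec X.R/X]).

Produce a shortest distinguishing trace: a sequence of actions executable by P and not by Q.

P's transition system — 5 states:
  m0 = rec X. a.c.b.a.(0 + X) has moves --a--▸ m1
  m1 = c.b.a.(0 + (rec X. a.c.b.a.(0 + X))) has moves --c--▸ m2
  m2 = b.a.(0 + (rec X. a.c.b.a.(0 + X))) has moves --b--▸ m3
  m3 = a.(0 + (rec X. a.c.b.a.(0 + X))) has moves --a--▸ m4
  m4 = 0 + (rec X. a.c.b.a.(0 + X)) has moves --a--▸ m1
Q's transition system — 5 states:
  n0 = rec X. a.c.b.b.(0 + X) has moves --a--▸ n1
  n1 = c.b.b.(0 + (rec X. a.c.b.b.(0 + X))) has moves --c--▸ n2
  n2 = b.b.(0 + (rec X. a.c.b.b.(0 + X))) has moves --b--▸ n3
  n3 = b.(0 + (rec X. a.c.b.b.(0 + X))) has moves --b--▸ n4
  n4 = 0 + (rec X. a.c.b.b.(0 + X)) has moves --a--▸ n1
Trace ⟨acba⟩ through P, begin at {m0}:
  after a @ step 1: {m1}
  after c @ step 2: {m2}
  after b @ step 3: {m3}
  after a @ step 4: {m4}
  ✓ P
Trace ⟨acba⟩ through Q, begin at {n0}:
  after a @ step 1: {n1}
  after c @ step 2: {n2}
  after b @ step 3: {n3}
  after a @ step 4: ∅  — Q cannot continue

acba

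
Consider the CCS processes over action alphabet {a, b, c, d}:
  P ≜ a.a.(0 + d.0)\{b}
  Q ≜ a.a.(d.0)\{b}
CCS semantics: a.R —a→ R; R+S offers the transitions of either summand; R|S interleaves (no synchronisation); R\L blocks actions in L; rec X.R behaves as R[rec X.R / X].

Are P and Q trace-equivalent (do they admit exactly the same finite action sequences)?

traces(P) = traces(Q)

Reachable graph of P (4 states):
  m0 = a.a.(0 + d.0)\{b} has moves —a→ m1
  m1 = a.(0 + d.0)\{b} has moves —a→ m2
  m2 = (0 + d.0)\{b} has moves —d→ m3
  m3 = 0\{b} has moves deadlocked
Reachable graph of Q (4 states):
  n0 = a.a.(d.0)\{b} has moves —a→ n1
  n1 = a.(d.0)\{b} has moves —a→ n2
  n2 = (d.0)\{b} has moves —d→ n3
  n3 = 0\{b} has moves deadlocked
Coarsest stable partition (strong bisimilarity classes):
  B0 = {m0, n0}
  B1 = {m1, n1}
  B2 = {m2, n2}
  B3 = {m3, n3}
m0 ∈ B0, n0 ∈ B0 → same block
Bisimilar ⇒ trace-equivalent.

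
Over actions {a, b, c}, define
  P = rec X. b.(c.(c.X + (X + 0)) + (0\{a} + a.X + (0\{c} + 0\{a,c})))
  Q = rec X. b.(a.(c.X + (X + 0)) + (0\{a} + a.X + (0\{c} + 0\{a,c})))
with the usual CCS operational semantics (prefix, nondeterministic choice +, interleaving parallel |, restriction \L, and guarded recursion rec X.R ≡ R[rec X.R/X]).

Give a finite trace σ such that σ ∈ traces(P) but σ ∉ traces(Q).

LTS(P): 3 reachable states
  s0 = rec X. b.(c.(c.X + (X + 0)) + (0\{a} + a.X + (0\{c} + 0\{a,c}))) ⊢ -b-> s1
  s1 = c.(c.(rec X. b.(c.(c.X + (X + 0)) + (0\{a} + a.X + (0\{c} + 0\{a,c})))) + ((rec X. b.(c.(c.X + (X + 0)) + (0\{a} + a.X + (0\{c} + 0\{a,c})))) + 0)) + (0\{a} + a.(rec X. b.(c.(c.X + (X + 0)) + (0\{a} + a.X + (0\{c} + 0\{a,c})))) + (0\{c} + 0\{a,c})) ⊢ -a-> s0, -c-> s2
  s2 = c.(rec X. b.(c.(c.X + (X + 0)) + (0\{a} + a.X + (0\{c} + 0\{a,c})))) + ((rec X. b.(c.(c.X + (X + 0)) + (0\{a} + a.X + (0\{c} + 0\{a,c})))) + 0) ⊢ -b-> s1, -c-> s0
LTS(Q): 3 reachable states
  t0 = rec X. b.(a.(c.X + (X + 0)) + (0\{a} + a.X + (0\{c} + 0\{a,c}))) ⊢ -b-> t1
  t1 = a.(c.(rec X. b.(a.(c.X + (X + 0)) + (0\{a} + a.X + (0\{c} + 0\{a,c})))) + ((rec X. b.(a.(c.X + (X + 0)) + (0\{a} + a.X + (0\{c} + 0\{a,c})))) + 0)) + (0\{a} + a.(rec X. b.(a.(c.X + (X + 0)) + (0\{a} + a.X + (0\{c} + 0\{a,c})))) + (0\{c} + 0\{a,c})) ⊢ -a-> t0, -a-> t2
  t2 = c.(rec X. b.(a.(c.X + (X + 0)) + (0\{a} + a.X + (0\{c} + 0\{a,c})))) + ((rec X. b.(a.(c.X + (X + 0)) + (0\{a} + a.X + (0\{c} + 0\{a,c})))) + 0) ⊢ -b-> t1, -c-> t0
Run σ = ⟨bc⟩ on P: start {s0}
  after b @ step 1: {s1}
  after c @ step 2: {s2}
  P completes σ.
Run σ = ⟨bc⟩ on Q: start {t0}
  after b @ step 1: {t1}
  after c @ step 2: no successor for Q

bc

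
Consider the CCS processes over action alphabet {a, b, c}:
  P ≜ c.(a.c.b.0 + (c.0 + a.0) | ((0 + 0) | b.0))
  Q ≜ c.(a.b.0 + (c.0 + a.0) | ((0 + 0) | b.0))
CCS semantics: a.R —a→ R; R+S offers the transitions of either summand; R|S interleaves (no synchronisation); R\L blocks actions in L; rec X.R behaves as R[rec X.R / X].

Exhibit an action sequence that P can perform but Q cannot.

cac

LTS(P): 8 reachable states
  s0 = c.(a.c.b.0 + (c.0 + a.0) | ((0 + 0) | b.0)) → --c--▸ s1
  s1 = a.c.b.0 + (c.0 + a.0) | ((0 + 0) | b.0) → --a--▸ s2, --a--▸ s3, --b--▸ s4, --c--▸ s2
  s2 = 0 | ((0 + 0) | b.0) → --b--▸ s5
  s3 = c.b.0 → --c--▸ s6
  s4 = (c.0 + a.0) | ((0 + 0) | 0) → --a--▸ s5, --c--▸ s5
  s5 = 0 | ((0 + 0) | 0) → deadlocked
  s6 = b.0 → --b--▸ s7
  s7 = 0 → deadlocked
LTS(Q): 7 reachable states
  t0 = c.(a.b.0 + (c.0 + a.0) | ((0 + 0) | b.0)) → --c--▸ t1
  t1 = a.b.0 + (c.0 + a.0) | ((0 + 0) | b.0) → --a--▸ t2, --a--▸ t3, --b--▸ t4, --c--▸ t2
  t2 = 0 | ((0 + 0) | b.0) → --b--▸ t5
  t3 = b.0 → --b--▸ t6
  t4 = (c.0 + a.0) | ((0 + 0) | 0) → --a--▸ t5, --c--▸ t5
  t5 = 0 | ((0 + 0) | 0) → deadlocked
  t6 = 0 → deadlocked
Executing cac from P (initial set {s0}):
  [1] c ⇒ {s1}
  [2] a ⇒ {s2, s3}
  [3] c ⇒ {s6}
  P completes σ.
Executing cac from Q (initial set {t0}):
  [1] c ⇒ {t1}
  [2] a ⇒ {t2, t3}
  [3] c ⇒ ∅ (Q stuck)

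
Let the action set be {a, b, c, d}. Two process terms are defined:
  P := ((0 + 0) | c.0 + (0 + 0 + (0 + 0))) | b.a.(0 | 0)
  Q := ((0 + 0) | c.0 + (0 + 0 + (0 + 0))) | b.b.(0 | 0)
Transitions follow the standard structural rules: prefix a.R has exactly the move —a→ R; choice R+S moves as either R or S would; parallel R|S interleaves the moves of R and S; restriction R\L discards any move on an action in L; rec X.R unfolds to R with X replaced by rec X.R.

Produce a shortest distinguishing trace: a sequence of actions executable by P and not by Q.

P's transition system — 6 states:
  m0 = ((0 + 0) | c.0 + (0 + 0 + (0 + 0))) | b.a.(0 | 0) | -b-> m1, -c-> m2
  m1 = ((0 + 0) | c.0 + (0 + 0 + (0 + 0))) | a.(0 | 0) | -a-> m3, -c-> m4
  m2 = (0 + 0) | 0 | b.a.(0 | 0) | -b-> m4
  m3 = ((0 + 0) | c.0 + (0 + 0 + (0 + 0))) | (0 | 0) | -c-> m5
  m4 = (0 + 0) | 0 | a.(0 | 0) | -a-> m5
  m5 = (0 + 0) | 0 | (0 | 0) | deadlocked
Q's transition system — 6 states:
  n0 = ((0 + 0) | c.0 + (0 + 0 + (0 + 0))) | b.b.(0 | 0) | -b-> n1, -c-> n2
  n1 = ((0 + 0) | c.0 + (0 + 0 + (0 + 0))) | b.(0 | 0) | -b-> n3, -c-> n4
  n2 = (0 + 0) | 0 | b.b.(0 | 0) | -b-> n4
  n3 = ((0 + 0) | c.0 + (0 + 0 + (0 + 0))) | (0 | 0) | -c-> n5
  n4 = (0 + 0) | 0 | b.(0 | 0) | -b-> n5
  n5 = (0 + 0) | 0 | (0 | 0) | deadlocked
Trace ⟨ba⟩ through P, begin at {m0}:
  step 1 (b): {m1}
  step 2 (a): {m3}
  P completes σ.
Trace ⟨ba⟩ through Q, begin at {n0}:
  step 1 (b): {n1}
  step 2 (a): ∅ (Q stuck)

ba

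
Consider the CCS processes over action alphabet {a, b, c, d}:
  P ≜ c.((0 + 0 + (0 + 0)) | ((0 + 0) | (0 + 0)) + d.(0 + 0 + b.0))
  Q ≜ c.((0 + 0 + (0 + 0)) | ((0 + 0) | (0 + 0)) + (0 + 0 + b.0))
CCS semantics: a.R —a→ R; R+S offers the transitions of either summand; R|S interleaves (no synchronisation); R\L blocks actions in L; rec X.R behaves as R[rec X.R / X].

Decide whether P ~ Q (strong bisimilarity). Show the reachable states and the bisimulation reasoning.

Reachable graph of P (4 states):
  s0 = c.((0 + 0 + (0 + 0)) | ((0 + 0) | (0 + 0)) + d.(0 + 0 + b.0)) :: —c→ s1
  s1 = (0 + 0 + (0 + 0)) | ((0 + 0) | (0 + 0)) + d.(0 + 0 + b.0) :: —d→ s2
  s2 = 0 + 0 + b.0 :: —b→ s3
  s3 = 0 :: ∅
Reachable graph of Q (3 states):
  t0 = c.((0 + 0 + (0 + 0)) | ((0 + 0) | (0 + 0)) + (0 + 0 + b.0)) :: —c→ t1
  t1 = (0 + 0 + (0 + 0)) | ((0 + 0) | (0 + 0)) + (0 + 0 + b.0) :: —b→ t2
  t2 = 0 :: ∅
Coarsest stable partition (strong bisimilarity classes):
  B0 = {s0}
  B1 = {s1}
  B2 = {s2, t1}
  B3 = {s3, t2}
  B4 = {t0}
s0 ∈ B0, t0 ∈ B4 → different blocks

not bisimilar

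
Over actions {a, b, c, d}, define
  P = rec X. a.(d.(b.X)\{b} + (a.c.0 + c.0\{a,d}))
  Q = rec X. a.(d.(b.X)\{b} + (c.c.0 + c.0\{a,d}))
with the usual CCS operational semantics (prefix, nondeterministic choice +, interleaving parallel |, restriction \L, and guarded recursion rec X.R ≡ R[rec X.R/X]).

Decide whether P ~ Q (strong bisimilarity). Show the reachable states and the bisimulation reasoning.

NO

P's transition system — 6 states:
  p0 = rec X. a.(d.(b.X)\{b} + (a.c.0 + c.0\{a,d})) | ··a··> p1
  p1 = d.(b.(rec X. a.(d.(b.X)\{b} + (a.c.0 + c.0\{a,d}))))\{b} + (a.c.0 + c.0\{a,d}) | ··a··> p2, ··c··> p3, ··d··> p4
  p2 = c.0 | ··c··> p5
  p3 = 0\{a,d} | ∅
  p4 = (b.(rec X. a.(d.(b.X)\{b} + (a.c.0 + c.0\{a,d}))))\{b} | ∅
  p5 = 0 | ∅
Q's transition system — 6 states:
  q0 = rec X. a.(d.(b.X)\{b} + (c.c.0 + c.0\{a,d})) | ··a··> q1
  q1 = d.(b.(rec X. a.(d.(b.X)\{b} + (c.c.0 + c.0\{a,d}))))\{b} + (c.c.0 + c.0\{a,d}) | ··c··> q2, ··c··> q3, ··d··> q4
  q2 = 0\{a,d} | ∅
  q3 = c.0 | ··c··> q5
  q4 = (b.(rec X. a.(d.(b.X)\{b} + (c.c.0 + c.0\{a,d}))))\{b} | ∅
  q5 = 0 | ∅
Bisimilarity quotient blocks:
  B0 = {p0}
  B1 = {p1}
  B2 = {p3, p4, p5, q2, q4, q5}
  B3 = {p2, q3}
  B4 = {q0}
  B5 = {q1}
p0 ∈ B0, q0 ∈ B4 → different blocks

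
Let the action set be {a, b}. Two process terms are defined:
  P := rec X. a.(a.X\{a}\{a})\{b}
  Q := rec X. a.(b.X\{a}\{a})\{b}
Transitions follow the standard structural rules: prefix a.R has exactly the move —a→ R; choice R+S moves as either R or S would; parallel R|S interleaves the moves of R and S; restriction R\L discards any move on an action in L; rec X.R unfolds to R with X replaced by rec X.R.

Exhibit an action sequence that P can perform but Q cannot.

aa

LTS(P): 3 reachable states
  s0 = rec X. a.(a.X\{a}\{a})\{b} :: -a-> s1
  s1 = (a.(rec X. a.(a.X\{a}\{a})\{b})\{a}\{a})\{b} :: -a-> s2
  s2 = (rec X. a.(a.X\{a}\{a})\{b})\{a}\{a}\{b} :: ·
LTS(Q): 2 reachable states
  t0 = rec X. a.(b.X\{a}\{a})\{b} :: -a-> t1
  t1 = (b.(rec X. a.(b.X\{a}\{a})\{b})\{a}\{a})\{b} :: ·
Executing aa from P (initial set {s0}):
  [1] a ⇒ {s1}
  [2] a ⇒ {s2}
  — P admits the full trace.
Executing aa from Q (initial set {t0}):
  [1] a ⇒ {t1}
  [2] a ⇒ ∅ (Q stuck)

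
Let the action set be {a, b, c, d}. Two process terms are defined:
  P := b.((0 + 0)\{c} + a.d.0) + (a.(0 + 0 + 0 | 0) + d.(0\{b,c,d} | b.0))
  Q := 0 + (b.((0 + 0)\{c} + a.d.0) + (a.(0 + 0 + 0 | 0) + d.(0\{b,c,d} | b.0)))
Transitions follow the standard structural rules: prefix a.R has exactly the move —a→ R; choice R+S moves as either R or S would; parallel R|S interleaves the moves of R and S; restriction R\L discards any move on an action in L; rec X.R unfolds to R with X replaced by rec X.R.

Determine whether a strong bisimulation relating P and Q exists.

P ~ Q

LTS(P): 7 reachable states
  p0 = b.((0 + 0)\{c} + a.d.0) + (a.(0 + 0 + 0 | 0) + d.(0\{b,c,d} | b.0)) :: —a→ p1, —b→ p2, —d→ p3
  p1 = 0 + 0 + 0 | 0 :: (no moves)
  p2 = (0 + 0)\{c} + a.d.0 :: —a→ p4
  p3 = 0\{b,c,d} | b.0 :: —b→ p5
  p4 = d.0 :: —d→ p6
  p5 = 0\{b,c,d} | 0 :: (no moves)
  p6 = 0 :: (no moves)
LTS(Q): 7 reachable states
  q0 = 0 + (b.((0 + 0)\{c} + a.d.0) + (a.(0 + 0 + 0 | 0) + d.(0\{b,c,d} | b.0))) :: —a→ q1, —b→ q2, —d→ q3
  q1 = 0 + 0 + 0 | 0 :: (no moves)
  q2 = (0 + 0)\{c} + a.d.0 :: —a→ q4
  q3 = 0\{b,c,d} | b.0 :: —b→ q5
  q4 = d.0 :: —d→ q6
  q5 = 0\{b,c,d} | 0 :: (no moves)
  q6 = 0 :: (no moves)
Bisimilarity quotient blocks:
  B0 = {p0, q0}
  B1 = {p2, q2}
  B2 = {p4, q4}
  B3 = {p1, p5, p6, q1, q5, q6}
  B4 = {p3, q3}
p0 ∈ B0, q0 ∈ B0 → same block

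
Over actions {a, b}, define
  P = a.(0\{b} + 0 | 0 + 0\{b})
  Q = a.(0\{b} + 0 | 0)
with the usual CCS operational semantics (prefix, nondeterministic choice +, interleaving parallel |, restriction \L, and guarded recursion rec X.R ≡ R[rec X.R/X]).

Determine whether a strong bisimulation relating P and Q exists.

YES

Reachable graph of P (2 states):
  p0 = a.(0\{b} + 0 | 0 + 0\{b}) | =a=> p1
  p1 = 0\{b} + 0 | 0 + 0\{b} | ·
Reachable graph of Q (2 states):
  q0 = a.(0\{b} + 0 | 0) | =a=> q1
  q1 = 0\{b} + 0 | 0 | ·
Partition-refinement fixed point:
  B0 = {p0, q0}
  B1 = {p1, q1}
p0 ∈ B0, q0 ∈ B0 → same block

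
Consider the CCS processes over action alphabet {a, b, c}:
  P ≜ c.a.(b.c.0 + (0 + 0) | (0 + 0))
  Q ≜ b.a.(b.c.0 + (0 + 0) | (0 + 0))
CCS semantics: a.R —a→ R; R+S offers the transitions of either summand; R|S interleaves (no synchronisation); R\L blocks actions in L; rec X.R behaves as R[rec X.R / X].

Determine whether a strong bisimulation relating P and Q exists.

NO

P's transition system — 5 states:
  s0 = c.a.(b.c.0 + (0 + 0) | (0 + 0)) → =c=> s1
  s1 = a.(b.c.0 + (0 + 0) | (0 + 0)) → =a=> s2
  s2 = b.c.0 + (0 + 0) | (0 + 0) → =b=> s3
  s3 = c.0 → =c=> s4
  s4 = 0 → ∅
Q's transition system — 5 states:
  t0 = b.a.(b.c.0 + (0 + 0) | (0 + 0)) → =b=> t1
  t1 = a.(b.c.0 + (0 + 0) | (0 + 0)) → =a=> t2
  t2 = b.c.0 + (0 + 0) | (0 + 0) → =b=> t3
  t3 = c.0 → =c=> t4
  t4 = 0 → ∅
Coarsest stable partition (strong bisimilarity classes):
  B0 = {s0}
  B1 = {s1, t1}
  B2 = {s2, t2}
  B3 = {s3, t3}
  B4 = {s4, t4}
  B5 = {t0}
s0 ∈ B0, t0 ∈ B5 → different blocks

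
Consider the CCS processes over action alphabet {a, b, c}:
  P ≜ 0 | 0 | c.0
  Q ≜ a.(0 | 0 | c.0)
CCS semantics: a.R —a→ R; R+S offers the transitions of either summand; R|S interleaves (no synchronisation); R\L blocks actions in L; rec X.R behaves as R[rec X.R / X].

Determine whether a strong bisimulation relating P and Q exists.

not bisimilar

Reachable graph of P (2 states):
  u0 = 0 | 0 | c.0 :: -c-> u1
  u1 = 0 | 0 | 0 :: stopped
Reachable graph of Q (3 states):
  v0 = a.(0 | 0 | c.0) :: -a-> v1
  v1 = 0 | 0 | c.0 :: -c-> v2
  v2 = 0 | 0 | 0 :: stopped
Coarsest stable partition (strong bisimilarity classes):
  B0 = {u0, v1}
  B1 = {u1, v2}
  B2 = {v0}
u0 ∈ B0, v0 ∈ B2 → different blocks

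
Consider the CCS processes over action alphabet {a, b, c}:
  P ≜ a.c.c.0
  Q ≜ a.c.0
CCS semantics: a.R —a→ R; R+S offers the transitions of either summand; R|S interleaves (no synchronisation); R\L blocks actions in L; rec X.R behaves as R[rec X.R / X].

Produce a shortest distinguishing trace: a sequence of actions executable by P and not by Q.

acc

Reachable graph of P (4 states):
  u0 = a.c.c.0 | —a→ u1
  u1 = c.c.0 | —c→ u2
  u2 = c.0 | —c→ u3
  u3 = 0 | deadlocked
Reachable graph of Q (3 states):
  v0 = a.c.0 | —a→ v1
  v1 = c.0 | —c→ v2
  v2 = 0 | deadlocked
Executing acc from P (initial set {u0}):
  after a @ step 1: {u1}
  after c @ step 2: {u2}
  after c @ step 3: {u3}
  ✓ P
Executing acc from Q (initial set {v0}):
  after a @ step 1: {v1}
  after c @ step 2: {v2}
  after c @ step 3: ∅  — Q cannot continue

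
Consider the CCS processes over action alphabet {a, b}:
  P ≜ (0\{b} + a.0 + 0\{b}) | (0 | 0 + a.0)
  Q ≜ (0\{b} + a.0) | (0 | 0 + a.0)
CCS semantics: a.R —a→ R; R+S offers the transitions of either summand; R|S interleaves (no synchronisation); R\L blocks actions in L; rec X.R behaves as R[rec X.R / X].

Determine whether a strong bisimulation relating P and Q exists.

bisimilar

P's transition system — 4 states:
  u0 = (0\{b} + a.0 + 0\{b}) | (0 | 0 + a.0) → -a-> u1, -a-> u2
  u1 = (0\{b} + a.0 + 0\{b}) | 0 → -a-> u3
  u2 = 0 | (0 | 0 + a.0) → -a-> u3
  u3 = 0 | 0 → ∅
Q's transition system — 4 states:
  v0 = (0\{b} + a.0) | (0 | 0 + a.0) → -a-> v1, -a-> v2
  v1 = (0\{b} + a.0) | 0 → -a-> v3
  v2 = 0 | (0 | 0 + a.0) → -a-> v3
  v3 = 0 | 0 → ∅
Bisimilarity quotient blocks:
  B0 = {u0, v0}
  B1 = {u1, u2, v1, v2}
  B2 = {u3, v3}
u0 ∈ B0, v0 ∈ B0 → same block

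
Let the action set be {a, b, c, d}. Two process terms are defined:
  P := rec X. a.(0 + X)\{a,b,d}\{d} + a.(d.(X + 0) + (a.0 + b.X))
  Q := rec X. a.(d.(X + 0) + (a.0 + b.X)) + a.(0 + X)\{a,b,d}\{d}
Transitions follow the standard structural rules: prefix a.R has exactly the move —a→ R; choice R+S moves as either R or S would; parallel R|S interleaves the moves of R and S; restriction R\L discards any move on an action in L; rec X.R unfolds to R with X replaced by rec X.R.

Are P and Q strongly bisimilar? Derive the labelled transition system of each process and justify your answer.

P ~ Q

P's transition system — 5 states:
  m0 = rec X. a.(0 + X)\{a,b,d}\{d} + a.(d.(X + 0) + (a.0 + b.X)) | -a-> m1, -a-> m2
  m1 = (0 + (rec X. a.(0 + X)\{a,b,d}\{d} + a.(d.(X + 0) + (a.0 + b.X))))\{a,b,d}\{d} | ·
  m2 = d.((rec X. a.(0 + X)\{a,b,d}\{d} + a.(d.(X + 0) + (a.0 + b.X))) + 0) + (a.0 + b.(rec X. a.(0 + X)\{a,b,d}\{d} + a.(d.(X + 0) + (a.0 + b.X)))) | -a-> m3, -b-> m0, -d-> m4
  m3 = 0 | ·
  m4 = (rec X. a.(0 + X)\{a,b,d}\{d} + a.(d.(X + 0) + (a.0 + b.X))) + 0 | -a-> m1, -a-> m2
Q's transition system — 5 states:
  n0 = rec X. a.(d.(X + 0) + (a.0 + b.X)) + a.(0 + X)\{a,b,d}\{d} | -a-> n1, -a-> n2
  n1 = (0 + (rec X. a.(d.(X + 0) + (a.0 + b.X)) + a.(0 + X)\{a,b,d}\{d}))\{a,b,d}\{d} | ·
  n2 = d.((rec X. a.(d.(X + 0) + (a.0 + b.X)) + a.(0 + X)\{a,b,d}\{d}) + 0) + (a.0 + b.(rec X. a.(d.(X + 0) + (a.0 + b.X)) + a.(0 + X)\{a,b,d}\{d})) | -a-> n3, -b-> n0, -d-> n4
  n3 = 0 | ·
  n4 = (rec X. a.(d.(X + 0) + (a.0 + b.X)) + a.(0 + X)\{a,b,d}\{d}) + 0 | -a-> n1, -a-> n2
Partition-refinement fixed point:
  B0 = {m0, m4, n0, n4}
  B1 = {m1, m3, n1, n3}
  B2 = {m2, n2}
m0 ∈ B0, n0 ∈ B0 → same block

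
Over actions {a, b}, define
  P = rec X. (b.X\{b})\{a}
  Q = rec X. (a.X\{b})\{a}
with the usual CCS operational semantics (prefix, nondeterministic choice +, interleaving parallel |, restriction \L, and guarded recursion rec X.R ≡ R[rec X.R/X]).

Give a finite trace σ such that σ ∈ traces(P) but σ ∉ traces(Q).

P's transition system — 2 states:
  u0 = rec X. (b.X\{b})\{a} has moves =b=> u1
  u1 = (rec X. (b.X\{b})\{a})\{b}\{a} has moves (no moves)
Q's transition system — 1 states:
  v0 = rec X. (a.X\{b})\{a} has moves (no moves)
Trace ⟨b⟩ through P, begin at {u0}:
  [1] b ⇒ {u1}
  ✓ P
Trace ⟨b⟩ through Q, begin at {v0}:
  [1] b ⇒ ∅  — Q cannot continue

b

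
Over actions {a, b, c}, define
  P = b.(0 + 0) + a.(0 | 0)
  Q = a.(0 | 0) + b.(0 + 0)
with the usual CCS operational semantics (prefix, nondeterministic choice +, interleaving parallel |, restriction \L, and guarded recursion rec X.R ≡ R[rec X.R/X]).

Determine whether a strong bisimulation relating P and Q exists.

bisimilar

LTS(P): 3 reachable states
  p0 = b.(0 + 0) + a.(0 | 0) | —a→ p1, —b→ p2
  p1 = 0 | 0 | ∅
  p2 = 0 + 0 | ∅
LTS(Q): 3 reachable states
  q0 = a.(0 | 0) + b.(0 + 0) | —a→ q1, —b→ q2
  q1 = 0 | 0 | ∅
  q2 = 0 + 0 | ∅
Partition-refinement fixed point:
  B0 = {p0, q0}
  B1 = {p1, p2, q1, q2}
p0 ∈ B0, q0 ∈ B0 → same block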